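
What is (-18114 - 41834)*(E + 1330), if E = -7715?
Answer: 382767980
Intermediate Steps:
(-18114 - 41834)*(E + 1330) = (-18114 - 41834)*(-7715 + 1330) = -59948*(-6385) = 382767980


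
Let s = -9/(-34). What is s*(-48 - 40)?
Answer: -396/17 ≈ -23.294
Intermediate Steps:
s = 9/34 (s = -9*(-1/34) = 9/34 ≈ 0.26471)
s*(-48 - 40) = 9*(-48 - 40)/34 = (9/34)*(-88) = -396/17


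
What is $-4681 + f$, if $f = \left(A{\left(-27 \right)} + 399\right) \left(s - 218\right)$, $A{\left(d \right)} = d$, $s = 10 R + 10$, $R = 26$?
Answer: $14663$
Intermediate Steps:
$s = 270$ ($s = 10 \cdot 26 + 10 = 260 + 10 = 270$)
$f = 19344$ ($f = \left(-27 + 399\right) \left(270 - 218\right) = 372 \cdot 52 = 19344$)
$-4681 + f = -4681 + 19344 = 14663$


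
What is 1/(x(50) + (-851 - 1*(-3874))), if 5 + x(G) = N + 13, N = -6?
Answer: 1/3025 ≈ 0.00033058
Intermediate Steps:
x(G) = 2 (x(G) = -5 + (-6 + 13) = -5 + 7 = 2)
1/(x(50) + (-851 - 1*(-3874))) = 1/(2 + (-851 - 1*(-3874))) = 1/(2 + (-851 + 3874)) = 1/(2 + 3023) = 1/3025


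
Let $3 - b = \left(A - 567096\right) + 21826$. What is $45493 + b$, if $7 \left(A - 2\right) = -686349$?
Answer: $\frac{4821697}{7} \approx 6.8881 \cdot 10^{5}$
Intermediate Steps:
$A = - \frac{686335}{7}$ ($A = 2 + \frac{1}{7} \left(-686349\right) = 2 - \frac{686349}{7} = - \frac{686335}{7} \approx -98048.0$)
$b = \frac{4503246}{7}$ ($b = 3 - \left(\left(- \frac{686335}{7} - 567096\right) + 21826\right) = 3 - \left(- \frac{4656007}{7} + 21826\right) = 3 - - \frac{4503225}{7} = 3 + \frac{4503225}{7} = \frac{4503246}{7} \approx 6.4332 \cdot 10^{5}$)
$45493 + b = 45493 + \frac{4503246}{7} = \frac{4821697}{7}$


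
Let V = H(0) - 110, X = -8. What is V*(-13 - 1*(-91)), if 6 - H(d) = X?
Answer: -7488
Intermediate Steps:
H(d) = 14 (H(d) = 6 - 1*(-8) = 6 + 8 = 14)
V = -96 (V = 14 - 110 = -96)
V*(-13 - 1*(-91)) = -96*(-13 - 1*(-91)) = -96*(-13 + 91) = -96*78 = -7488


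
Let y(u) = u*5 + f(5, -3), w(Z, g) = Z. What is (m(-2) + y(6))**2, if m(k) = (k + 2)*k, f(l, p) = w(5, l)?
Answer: 1225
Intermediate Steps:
f(l, p) = 5
y(u) = 5 + 5*u (y(u) = u*5 + 5 = 5*u + 5 = 5 + 5*u)
m(k) = k*(2 + k) (m(k) = (2 + k)*k = k*(2 + k))
(m(-2) + y(6))**2 = (-2*(2 - 2) + (5 + 5*6))**2 = (-2*0 + (5 + 30))**2 = (0 + 35)**2 = 35**2 = 1225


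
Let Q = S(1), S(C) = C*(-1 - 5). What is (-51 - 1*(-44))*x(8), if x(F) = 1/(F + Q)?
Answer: -7/2 ≈ -3.5000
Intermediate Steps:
S(C) = -6*C (S(C) = C*(-6) = -6*C)
Q = -6 (Q = -6*1 = -6)
x(F) = 1/(-6 + F) (x(F) = 1/(F - 6) = 1/(-6 + F))
(-51 - 1*(-44))*x(8) = (-51 - 1*(-44))/(-6 + 8) = (-51 + 44)/2 = -7*½ = -7/2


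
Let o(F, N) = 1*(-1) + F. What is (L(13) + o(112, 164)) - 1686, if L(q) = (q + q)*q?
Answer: -1237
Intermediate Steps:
o(F, N) = -1 + F
L(q) = 2*q² (L(q) = (2*q)*q = 2*q²)
(L(13) + o(112, 164)) - 1686 = (2*13² + (-1 + 112)) - 1686 = (2*169 + 111) - 1686 = (338 + 111) - 1686 = 449 - 1686 = -1237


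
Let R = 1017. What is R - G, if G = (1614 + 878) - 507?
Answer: -968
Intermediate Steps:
G = 1985 (G = 2492 - 507 = 1985)
R - G = 1017 - 1*1985 = 1017 - 1985 = -968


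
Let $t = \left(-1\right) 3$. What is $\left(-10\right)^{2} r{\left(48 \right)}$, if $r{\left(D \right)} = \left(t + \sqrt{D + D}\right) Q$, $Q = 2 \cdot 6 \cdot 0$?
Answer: $0$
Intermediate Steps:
$Q = 0$ ($Q = 12 \cdot 0 = 0$)
$t = -3$
$r{\left(D \right)} = 0$ ($r{\left(D \right)} = \left(-3 + \sqrt{D + D}\right) 0 = \left(-3 + \sqrt{2 D}\right) 0 = \left(-3 + \sqrt{2} \sqrt{D}\right) 0 = 0$)
$\left(-10\right)^{2} r{\left(48 \right)} = \left(-10\right)^{2} \cdot 0 = 100 \cdot 0 = 0$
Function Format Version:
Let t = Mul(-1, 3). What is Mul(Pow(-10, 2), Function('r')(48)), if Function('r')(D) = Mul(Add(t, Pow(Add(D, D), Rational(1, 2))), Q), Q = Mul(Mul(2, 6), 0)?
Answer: 0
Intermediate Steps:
Q = 0 (Q = Mul(12, 0) = 0)
t = -3
Function('r')(D) = 0 (Function('r')(D) = Mul(Add(-3, Pow(Add(D, D), Rational(1, 2))), 0) = Mul(Add(-3, Pow(Mul(2, D), Rational(1, 2))), 0) = Mul(Add(-3, Mul(Pow(2, Rational(1, 2)), Pow(D, Rational(1, 2)))), 0) = 0)
Mul(Pow(-10, 2), Function('r')(48)) = Mul(Pow(-10, 2), 0) = Mul(100, 0) = 0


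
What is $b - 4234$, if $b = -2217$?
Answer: $-6451$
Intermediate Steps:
$b - 4234 = -2217 - 4234 = -6451$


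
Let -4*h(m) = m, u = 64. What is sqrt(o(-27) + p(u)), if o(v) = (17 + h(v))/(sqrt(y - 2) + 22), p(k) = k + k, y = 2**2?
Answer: sqrt(11359 + 512*sqrt(2))/(2*sqrt(22 + sqrt(2))) ≈ 11.358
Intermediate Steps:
h(m) = -m/4
y = 4
p(k) = 2*k
o(v) = (17 - v/4)/(22 + sqrt(2)) (o(v) = (17 - v/4)/(sqrt(4 - 2) + 22) = (17 - v/4)/(sqrt(2) + 22) = (17 - v/4)/(22 + sqrt(2)))
sqrt(o(-27) + p(u)) = sqrt(-(-17 + (1/4)*(-27))/(22 + sqrt(2)) + 2*64) = sqrt(-(-17 - 27/4)/(22 + sqrt(2)) + 128) = sqrt(-1*(-95/4)/(22 + sqrt(2)) + 128) = sqrt(95/(4*(22 + sqrt(2))) + 128) = sqrt(128 + 95/(4*(22 + sqrt(2))))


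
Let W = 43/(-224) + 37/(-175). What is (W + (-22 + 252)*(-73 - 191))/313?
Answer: -340034259/1752800 ≈ -193.99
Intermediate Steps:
W = -2259/5600 (W = 43*(-1/224) + 37*(-1/175) = -43/224 - 37/175 = -2259/5600 ≈ -0.40339)
(W + (-22 + 252)*(-73 - 191))/313 = (-2259/5600 + (-22 + 252)*(-73 - 191))/313 = (-2259/5600 + 230*(-264))/313 = (-2259/5600 - 60720)/313 = (1/313)*(-340034259/5600) = -340034259/1752800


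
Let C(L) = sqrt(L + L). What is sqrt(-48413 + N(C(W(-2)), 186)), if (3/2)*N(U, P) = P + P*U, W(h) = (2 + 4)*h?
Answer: sqrt(-48289 + 248*I*sqrt(6)) ≈ 1.382 + 219.75*I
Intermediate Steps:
W(h) = 6*h
C(L) = sqrt(2)*sqrt(L) (C(L) = sqrt(2*L) = sqrt(2)*sqrt(L))
N(U, P) = 2*P/3 + 2*P*U/3 (N(U, P) = 2*(P + P*U)/3 = 2*P/3 + 2*P*U/3)
sqrt(-48413 + N(C(W(-2)), 186)) = sqrt(-48413 + (2/3)*186*(1 + sqrt(2)*sqrt(6*(-2)))) = sqrt(-48413 + (2/3)*186*(1 + sqrt(2)*sqrt(-12))) = sqrt(-48413 + (2/3)*186*(1 + sqrt(2)*(2*I*sqrt(3)))) = sqrt(-48413 + (2/3)*186*(1 + 2*I*sqrt(6))) = sqrt(-48413 + (124 + 248*I*sqrt(6))) = sqrt(-48289 + 248*I*sqrt(6))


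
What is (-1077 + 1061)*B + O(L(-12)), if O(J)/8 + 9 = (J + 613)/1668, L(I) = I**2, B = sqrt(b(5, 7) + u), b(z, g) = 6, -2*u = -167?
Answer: -28510/417 - 8*sqrt(358) ≈ -219.74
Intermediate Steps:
u = 167/2 (u = -1/2*(-167) = 167/2 ≈ 83.500)
B = sqrt(358)/2 (B = sqrt(6 + 167/2) = sqrt(179/2) = sqrt(358)/2 ≈ 9.4604)
O(J) = -28798/417 + 2*J/417 (O(J) = -72 + 8*((J + 613)/1668) = -72 + 8*((613 + J)*(1/1668)) = -72 + 8*(613/1668 + J/1668) = -72 + (1226/417 + 2*J/417) = -28798/417 + 2*J/417)
(-1077 + 1061)*B + O(L(-12)) = (-1077 + 1061)*(sqrt(358)/2) + (-28798/417 + (2/417)*(-12)**2) = -8*sqrt(358) + (-28798/417 + (2/417)*144) = -8*sqrt(358) + (-28798/417 + 96/139) = -8*sqrt(358) - 28510/417 = -28510/417 - 8*sqrt(358)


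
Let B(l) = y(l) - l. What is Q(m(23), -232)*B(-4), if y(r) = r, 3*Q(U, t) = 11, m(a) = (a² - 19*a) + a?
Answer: 0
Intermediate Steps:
m(a) = a² - 18*a
Q(U, t) = 11/3 (Q(U, t) = (⅓)*11 = 11/3)
B(l) = 0 (B(l) = l - l = 0)
Q(m(23), -232)*B(-4) = (11/3)*0 = 0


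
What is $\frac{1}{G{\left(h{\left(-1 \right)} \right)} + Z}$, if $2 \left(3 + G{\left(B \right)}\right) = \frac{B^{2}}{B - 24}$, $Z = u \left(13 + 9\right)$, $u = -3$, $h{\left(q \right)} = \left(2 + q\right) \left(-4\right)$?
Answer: $- \frac{7}{485} \approx -0.014433$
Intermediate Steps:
$h{\left(q \right)} = -8 - 4 q$
$Z = -66$ ($Z = - 3 \left(13 + 9\right) = \left(-3\right) 22 = -66$)
$G{\left(B \right)} = -3 + \frac{B^{2}}{2 \left(-24 + B\right)}$ ($G{\left(B \right)} = -3 + \frac{\frac{1}{B - 24} B^{2}}{2} = -3 + \frac{\frac{1}{-24 + B} B^{2}}{2} = -3 + \frac{B^{2} \frac{1}{-24 + B}}{2} = -3 + \frac{B^{2}}{2 \left(-24 + B\right)}$)
$\frac{1}{G{\left(h{\left(-1 \right)} \right)} + Z} = \frac{1}{\frac{144 + \left(-8 - -4\right)^{2} - 6 \left(-8 - -4\right)}{2 \left(-24 - 4\right)} - 66} = \frac{1}{\frac{144 + \left(-8 + 4\right)^{2} - 6 \left(-8 + 4\right)}{2 \left(-24 + \left(-8 + 4\right)\right)} - 66} = \frac{1}{\frac{144 + \left(-4\right)^{2} - -24}{2 \left(-24 - 4\right)} - 66} = \frac{1}{\frac{144 + 16 + 24}{2 \left(-28\right)} - 66} = \frac{1}{\frac{1}{2} \left(- \frac{1}{28}\right) 184 - 66} = \frac{1}{- \frac{23}{7} - 66} = \frac{1}{- \frac{485}{7}} = - \frac{7}{485}$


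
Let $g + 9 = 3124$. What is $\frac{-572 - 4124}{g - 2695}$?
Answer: $- \frac{1174}{105} \approx -11.181$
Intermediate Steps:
$g = 3115$ ($g = -9 + 3124 = 3115$)
$\frac{-572 - 4124}{g - 2695} = \frac{-572 - 4124}{3115 - 2695} = - \frac{4696}{420} = \left(-4696\right) \frac{1}{420} = - \frac{1174}{105}$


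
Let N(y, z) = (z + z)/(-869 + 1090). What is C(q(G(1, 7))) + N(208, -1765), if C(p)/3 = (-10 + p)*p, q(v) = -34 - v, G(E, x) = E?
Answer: 1040695/221 ≈ 4709.0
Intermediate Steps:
N(y, z) = 2*z/221 (N(y, z) = (2*z)/221 = (2*z)*(1/221) = 2*z/221)
C(p) = 3*p*(-10 + p) (C(p) = 3*((-10 + p)*p) = 3*(p*(-10 + p)) = 3*p*(-10 + p))
C(q(G(1, 7))) + N(208, -1765) = 3*(-34 - 1*1)*(-10 + (-34 - 1*1)) + (2/221)*(-1765) = 3*(-34 - 1)*(-10 + (-34 - 1)) - 3530/221 = 3*(-35)*(-10 - 35) - 3530/221 = 3*(-35)*(-45) - 3530/221 = 4725 - 3530/221 = 1040695/221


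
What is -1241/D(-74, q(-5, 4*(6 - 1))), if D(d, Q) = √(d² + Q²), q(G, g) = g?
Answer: -1241*√1469/2938 ≈ -16.189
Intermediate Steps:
D(d, Q) = √(Q² + d²)
-1241/D(-74, q(-5, 4*(6 - 1))) = -1241/√((4*(6 - 1))² + (-74)²) = -1241/√((4*5)² + 5476) = -1241/√(20² + 5476) = -1241/√(400 + 5476) = -1241*√1469/2938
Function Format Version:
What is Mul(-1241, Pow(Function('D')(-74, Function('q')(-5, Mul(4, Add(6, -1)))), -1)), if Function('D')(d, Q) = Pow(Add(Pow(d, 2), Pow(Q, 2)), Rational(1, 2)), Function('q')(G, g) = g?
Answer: Mul(Rational(-1241, 2938), Pow(1469, Rational(1, 2))) ≈ -16.189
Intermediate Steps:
Function('D')(d, Q) = Pow(Add(Pow(Q, 2), Pow(d, 2)), Rational(1, 2))
Mul(-1241, Pow(Function('D')(-74, Function('q')(-5, Mul(4, Add(6, -1)))), -1)) = Mul(-1241, Pow(Pow(Add(Pow(Mul(4, Add(6, -1)), 2), Pow(-74, 2)), Rational(1, 2)), -1)) = Mul(-1241, Pow(Pow(Add(Pow(Mul(4, 5), 2), 5476), Rational(1, 2)), -1)) = Mul(-1241, Pow(Pow(Add(Pow(20, 2), 5476), Rational(1, 2)), -1)) = Mul(-1241, Pow(Pow(Add(400, 5476), Rational(1, 2)), -1)) = Mul(-1241, Pow(Pow(5876, Rational(1, 2)), -1)) = Mul(-1241, Pow(Mul(2, Pow(1469, Rational(1, 2))), -1)) = Mul(-1241, Mul(Rational(1, 2938), Pow(1469, Rational(1, 2)))) = Mul(Rational(-1241, 2938), Pow(1469, Rational(1, 2)))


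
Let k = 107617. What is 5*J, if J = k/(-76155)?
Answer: -107617/15231 ≈ -7.0657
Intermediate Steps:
J = -107617/76155 (J = 107617/(-76155) = 107617*(-1/76155) = -107617/76155 ≈ -1.4131)
5*J = 5*(-107617/76155) = -107617/15231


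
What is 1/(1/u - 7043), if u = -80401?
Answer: -80401/566264244 ≈ -0.00014199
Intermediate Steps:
1/(1/u - 7043) = 1/(1/(-80401) - 7043) = 1/(-1/80401 - 7043) = 1/(-566264244/80401) = -80401/566264244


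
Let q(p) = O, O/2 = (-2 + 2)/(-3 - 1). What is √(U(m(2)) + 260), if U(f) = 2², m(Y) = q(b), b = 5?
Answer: 2*√66 ≈ 16.248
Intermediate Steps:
O = 0 (O = 2*((-2 + 2)/(-3 - 1)) = 2*(0/(-4)) = 2*(0*(-¼)) = 2*0 = 0)
q(p) = 0
m(Y) = 0
U(f) = 4
√(U(m(2)) + 260) = √(4 + 260) = √264 = 2*√66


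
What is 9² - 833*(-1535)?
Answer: 1278736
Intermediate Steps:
9² - 833*(-1535) = 81 + 1278655 = 1278736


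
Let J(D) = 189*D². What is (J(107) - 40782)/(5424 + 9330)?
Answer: 707693/4918 ≈ 143.90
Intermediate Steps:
(J(107) - 40782)/(5424 + 9330) = (189*107² - 40782)/(5424 + 9330) = (189*11449 - 40782)/14754 = (2163861 - 40782)*(1/14754) = 2123079*(1/14754) = 707693/4918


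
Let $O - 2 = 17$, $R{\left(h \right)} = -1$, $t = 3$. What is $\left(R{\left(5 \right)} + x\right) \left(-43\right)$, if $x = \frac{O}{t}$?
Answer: $- \frac{688}{3} \approx -229.33$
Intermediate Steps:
$O = 19$ ($O = 2 + 17 = 19$)
$x = \frac{19}{3} \approx 6.3333$
$\left(R{\left(5 \right)} + x\right) \left(-43\right) = \left(-1 + \frac{19}{3}\right) \left(-43\right) = \frac{16}{3} \left(-43\right) = - \frac{688}{3}$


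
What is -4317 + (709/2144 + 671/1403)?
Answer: -212840013/49312 ≈ -4316.2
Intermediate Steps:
-4317 + (709/2144 + 671/1403) = -4317 + (709*(1/2144) + 671*(1/1403)) = -4317 + (709/2144 + 11/23) = -4317 + 39891/49312 = -212840013/49312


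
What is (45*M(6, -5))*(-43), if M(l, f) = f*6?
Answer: 58050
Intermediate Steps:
M(l, f) = 6*f
(45*M(6, -5))*(-43) = (45*(6*(-5)))*(-43) = (45*(-30))*(-43) = -1350*(-43) = 58050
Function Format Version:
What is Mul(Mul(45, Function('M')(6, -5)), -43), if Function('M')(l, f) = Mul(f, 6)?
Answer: 58050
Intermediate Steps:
Function('M')(l, f) = Mul(6, f)
Mul(Mul(45, Function('M')(6, -5)), -43) = Mul(Mul(45, Mul(6, -5)), -43) = Mul(Mul(45, -30), -43) = Mul(-1350, -43) = 58050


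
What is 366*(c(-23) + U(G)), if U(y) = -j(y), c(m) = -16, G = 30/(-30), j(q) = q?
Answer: -5490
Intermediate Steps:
G = -1 (G = 30*(-1/30) = -1)
U(y) = -y
366*(c(-23) + U(G)) = 366*(-16 - 1*(-1)) = 366*(-16 + 1) = 366*(-15) = -5490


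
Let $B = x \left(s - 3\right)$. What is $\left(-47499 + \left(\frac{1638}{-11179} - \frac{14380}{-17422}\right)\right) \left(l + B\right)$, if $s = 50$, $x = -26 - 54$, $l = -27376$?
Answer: $\frac{20573776036755872}{13911467} \approx 1.4789 \cdot 10^{9}$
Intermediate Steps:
$x = -80$
$B = -3760$ ($B = - 80 \left(50 - 3\right) = \left(-80\right) 47 = -3760$)
$\left(-47499 + \left(\frac{1638}{-11179} - \frac{14380}{-17422}\right)\right) \left(l + B\right) = \left(-47499 + \left(\frac{1638}{-11179} - \frac{14380}{-17422}\right)\right) \left(-27376 - 3760\right) = \left(-47499 + \left(1638 \left(- \frac{1}{11179}\right) - - \frac{7190}{8711}\right)\right) \left(-31136\right) = \left(-47499 + \left(- \frac{234}{1597} + \frac{7190}{8711}\right)\right) \left(-31136\right) = \left(-47499 + \frac{9444056}{13911467}\right) \left(-31136\right) = \left(- \frac{660771326977}{13911467}\right) \left(-31136\right) = \frac{20573776036755872}{13911467}$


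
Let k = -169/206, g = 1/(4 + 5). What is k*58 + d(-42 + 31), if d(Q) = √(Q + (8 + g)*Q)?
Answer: -4901/103 + I*√902/3 ≈ -47.583 + 10.011*I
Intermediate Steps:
g = ⅑ (g = 1/9 = ⅑ ≈ 0.11111)
k = -169/206 (k = -169*1/206 = -169/206 ≈ -0.82039)
d(Q) = √82*√Q/3 (d(Q) = √(Q + (8 + ⅑)*Q) = √(Q + 73*Q/9) = √(82*Q/9) = √82*√Q/3)
k*58 + d(-42 + 31) = -169/206*58 + √82*√(-42 + 31)/3 = -4901/103 + √82*√(-11)/3 = -4901/103 + √82*(I*√11)/3 = -4901/103 + I*√902/3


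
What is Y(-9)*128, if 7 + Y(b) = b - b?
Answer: -896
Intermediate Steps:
Y(b) = -7 (Y(b) = -7 + (b - b) = -7 + 0 = -7)
Y(-9)*128 = -7*128 = -896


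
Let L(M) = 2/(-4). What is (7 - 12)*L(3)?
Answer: 5/2 ≈ 2.5000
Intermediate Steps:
L(M) = -1/2 (L(M) = 2*(-1/4) = -1/2)
(7 - 12)*L(3) = (7 - 12)*(-1/2) = -5*(-1/2) = 5/2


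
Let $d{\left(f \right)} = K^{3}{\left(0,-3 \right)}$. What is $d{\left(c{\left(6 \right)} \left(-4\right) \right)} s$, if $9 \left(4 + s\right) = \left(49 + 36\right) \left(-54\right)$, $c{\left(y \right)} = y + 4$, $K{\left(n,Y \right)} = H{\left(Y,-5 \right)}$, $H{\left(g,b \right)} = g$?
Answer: $13878$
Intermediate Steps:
$K{\left(n,Y \right)} = Y$
$c{\left(y \right)} = 4 + y$
$d{\left(f \right)} = -27$ ($d{\left(f \right)} = \left(-3\right)^{3} = -27$)
$s = -514$ ($s = -4 + \frac{\left(49 + 36\right) \left(-54\right)}{9} = -4 + \frac{85 \left(-54\right)}{9} = -4 + \frac{1}{9} \left(-4590\right) = -4 - 510 = -514$)
$d{\left(c{\left(6 \right)} \left(-4\right) \right)} s = \left(-27\right) \left(-514\right) = 13878$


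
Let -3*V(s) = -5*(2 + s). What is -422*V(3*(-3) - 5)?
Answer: 8440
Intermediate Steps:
V(s) = 10/3 + 5*s/3 (V(s) = -(-5)*(2 + s)/3 = -(-10 - 5*s)/3 = 10/3 + 5*s/3)
-422*V(3*(-3) - 5) = -422*(10/3 + 5*(3*(-3) - 5)/3) = -422*(10/3 + 5*(-9 - 5)/3) = -422*(10/3 + (5/3)*(-14)) = -422*(10/3 - 70/3) = -422*(-20) = 8440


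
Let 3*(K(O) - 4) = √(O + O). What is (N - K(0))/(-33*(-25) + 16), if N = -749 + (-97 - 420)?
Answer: -1270/841 ≈ -1.5101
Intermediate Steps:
K(O) = 4 + √2*√O/3 (K(O) = 4 + √(O + O)/3 = 4 + √(2*O)/3 = 4 + (√2*√O)/3 = 4 + √2*√O/3)
N = -1266 (N = -749 - 517 = -1266)
(N - K(0))/(-33*(-25) + 16) = (-1266 - (4 + √2*√0/3))/(-33*(-25) + 16) = (-1266 - (4 + (⅓)*√2*0))/(825 + 16) = (-1266 - (4 + 0))/841 = (-1266 - 1*4)*(1/841) = (-1266 - 4)*(1/841) = -1270*1/841 = -1270/841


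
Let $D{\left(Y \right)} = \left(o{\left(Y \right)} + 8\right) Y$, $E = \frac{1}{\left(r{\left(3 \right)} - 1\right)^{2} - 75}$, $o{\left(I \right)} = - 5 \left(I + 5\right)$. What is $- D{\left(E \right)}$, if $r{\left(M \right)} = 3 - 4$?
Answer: $- \frac{1202}{5041} \approx -0.23844$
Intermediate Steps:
$o{\left(I \right)} = -25 - 5 I$ ($o{\left(I \right)} = - 5 \left(5 + I\right) = -25 - 5 I$)
$r{\left(M \right)} = -1$
$E = - \frac{1}{71}$ ($E = \frac{1}{\left(-1 - 1\right)^{2} - 75} = \frac{1}{\left(-2\right)^{2} - 75} = \frac{1}{4 - 75} = \frac{1}{-71} = - \frac{1}{71} \approx -0.014085$)
$D{\left(Y \right)} = Y \left(-17 - 5 Y\right)$ ($D{\left(Y \right)} = \left(\left(-25 - 5 Y\right) + 8\right) Y = \left(-17 - 5 Y\right) Y = Y \left(-17 - 5 Y\right)$)
$- D{\left(E \right)} = - \frac{\left(-1\right) \left(-1\right) \left(17 + 5 \left(- \frac{1}{71}\right)\right)}{71} = - \frac{\left(-1\right) \left(-1\right) \left(17 - \frac{5}{71}\right)}{71} = - \frac{\left(-1\right) \left(-1\right) 1202}{71 \cdot 71} = \left(-1\right) \frac{1202}{5041} = - \frac{1202}{5041}$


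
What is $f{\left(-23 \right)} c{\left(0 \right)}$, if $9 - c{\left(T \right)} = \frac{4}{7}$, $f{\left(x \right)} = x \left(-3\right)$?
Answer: $\frac{4071}{7} \approx 581.57$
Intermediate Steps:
$f{\left(x \right)} = - 3 x$
$c{\left(T \right)} = \frac{59}{7}$ ($c{\left(T \right)} = 9 - \frac{4}{7} = \frac{59}{7}$)
$f{\left(-23 \right)} c{\left(0 \right)} = \left(-3\right) \left(-23\right) \frac{59}{7} = 69 \cdot \frac{59}{7} = \frac{4071}{7}$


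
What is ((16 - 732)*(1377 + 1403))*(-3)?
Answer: 5971440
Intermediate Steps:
((16 - 732)*(1377 + 1403))*(-3) = -716*2780*(-3) = -1990480*(-3) = 5971440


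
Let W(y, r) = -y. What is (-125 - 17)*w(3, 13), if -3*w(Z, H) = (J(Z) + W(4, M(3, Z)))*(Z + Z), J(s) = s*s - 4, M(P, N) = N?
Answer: 284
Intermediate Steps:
J(s) = -4 + s**2 (J(s) = s**2 - 4 = -4 + s**2)
w(Z, H) = -2*Z*(-8 + Z**2)/3 (w(Z, H) = -((-4 + Z**2) - 1*4)*(Z + Z)/3 = -((-4 + Z**2) - 4)*2*Z/3 = -(-8 + Z**2)*2*Z/3 = -2*Z*(-8 + Z**2)/3)
(-125 - 17)*w(3, 13) = (-125 - 17)*((2/3)*3*(8 - 1*3**2)) = -284*3*(8 - 1*9)/3 = -284*3*(8 - 9)/3 = -284*3*(-1)/3 = -142*(-2) = 284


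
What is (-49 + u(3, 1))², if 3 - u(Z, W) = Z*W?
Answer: 2401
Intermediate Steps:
u(Z, W) = 3 - W*Z (u(Z, W) = 3 - Z*W = 3 - W*Z)
(-49 + u(3, 1))² = (-49 + (3 - 1*1*3))² = (-49 + (3 - 3))² = (-49 + 0)² = (-49)² = 2401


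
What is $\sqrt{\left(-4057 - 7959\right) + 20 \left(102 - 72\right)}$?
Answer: $2 i \sqrt{2854} \approx 106.85 i$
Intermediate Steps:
$\sqrt{\left(-4057 - 7959\right) + 20 \left(102 - 72\right)} = \sqrt{\left(-4057 - 7959\right) + 20 \cdot 30} = \sqrt{-12016 + 600} = \sqrt{-11416} = 2 i \sqrt{2854}$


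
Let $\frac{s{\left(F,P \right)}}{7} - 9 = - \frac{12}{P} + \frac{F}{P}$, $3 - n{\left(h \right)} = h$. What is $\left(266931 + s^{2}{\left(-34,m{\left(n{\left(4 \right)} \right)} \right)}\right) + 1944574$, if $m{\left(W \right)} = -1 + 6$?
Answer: $\frac{55287674}{25} \approx 2.2115 \cdot 10^{6}$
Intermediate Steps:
$n{\left(h \right)} = 3 - h$
$m{\left(W \right)} = 5$
$s{\left(F,P \right)} = 63 - \frac{84}{P} + \frac{7 F}{P}$ ($s{\left(F,P \right)} = 63 + 7 \left(- \frac{12}{P} + \frac{F}{P}\right) = 63 + \left(- \frac{84}{P} + \frac{7 F}{P}\right) = 63 - \frac{84}{P} + \frac{7 F}{P}$)
$\left(266931 + s^{2}{\left(-34,m{\left(n{\left(4 \right)} \right)} \right)}\right) + 1944574 = \left(266931 + \left(\frac{7 \left(-12 - 34 + 9 \cdot 5\right)}{5}\right)^{2}\right) + 1944574 = \left(266931 + \left(7 \cdot \frac{1}{5} \left(-12 - 34 + 45\right)\right)^{2}\right) + 1944574 = \left(266931 + \left(7 \cdot \frac{1}{5} \left(-1\right)\right)^{2}\right) + 1944574 = \left(266931 + \left(- \frac{7}{5}\right)^{2}\right) + 1944574 = \left(266931 + \frac{49}{25}\right) + 1944574 = \frac{6673324}{25} + 1944574 = \frac{55287674}{25}$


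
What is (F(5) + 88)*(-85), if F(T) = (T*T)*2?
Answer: -11730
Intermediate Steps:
F(T) = 2*T² (F(T) = T²*2 = 2*T²)
(F(5) + 88)*(-85) = (2*5² + 88)*(-85) = (2*25 + 88)*(-85) = (50 + 88)*(-85) = 138*(-85) = -11730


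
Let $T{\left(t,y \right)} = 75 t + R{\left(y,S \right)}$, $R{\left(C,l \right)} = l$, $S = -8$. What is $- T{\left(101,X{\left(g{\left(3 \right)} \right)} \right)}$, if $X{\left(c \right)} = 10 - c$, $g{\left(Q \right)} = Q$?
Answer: $-7567$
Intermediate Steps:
$T{\left(t,y \right)} = -8 + 75 t$ ($T{\left(t,y \right)} = 75 t - 8 = -8 + 75 t$)
$- T{\left(101,X{\left(g{\left(3 \right)} \right)} \right)} = - (-8 + 75 \cdot 101) = - (-8 + 7575) = \left(-1\right) 7567 = -7567$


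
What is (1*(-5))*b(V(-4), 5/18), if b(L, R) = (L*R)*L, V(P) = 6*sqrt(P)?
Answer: 200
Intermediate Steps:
b(L, R) = R*L**2
(1*(-5))*b(V(-4), 5/18) = (1*(-5))*((5/18)*(6*sqrt(-4))**2) = -5*5*(1/18)*(6*(2*I))**2 = -25*(12*I)**2/18 = -25*(-144)/18 = -5*(-40) = 200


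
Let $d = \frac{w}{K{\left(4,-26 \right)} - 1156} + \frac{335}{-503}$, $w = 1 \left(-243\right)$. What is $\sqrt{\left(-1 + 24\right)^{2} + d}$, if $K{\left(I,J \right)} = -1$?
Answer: $\frac{3 \sqrt{19890300467167}}{581971} \approx 22.99$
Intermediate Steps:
$w = -243$
$d = - \frac{265366}{581971}$ ($d = - \frac{243}{-1 - 1156} + \frac{335}{-503} = - \frac{243}{-1 - 1156} + 335 \left(- \frac{1}{503}\right) = - \frac{243}{-1157} - \frac{335}{503} = \left(-243\right) \left(- \frac{1}{1157}\right) - \frac{335}{503} = \frac{243}{1157} - \frac{335}{503} = - \frac{265366}{581971} \approx -0.45598$)
$\sqrt{\left(-1 + 24\right)^{2} + d} = \sqrt{\left(-1 + 24\right)^{2} - \frac{265366}{581971}} = \sqrt{23^{2} - \frac{265366}{581971}} = \sqrt{529 - \frac{265366}{581971}} = \sqrt{\frac{307597293}{581971}} = \frac{3 \sqrt{19890300467167}}{581971}$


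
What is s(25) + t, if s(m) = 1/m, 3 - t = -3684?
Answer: 92176/25 ≈ 3687.0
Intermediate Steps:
t = 3687 (t = 3 - 1*(-3684) = 3 + 3684 = 3687)
s(25) + t = 1/25 + 3687 = 92176/25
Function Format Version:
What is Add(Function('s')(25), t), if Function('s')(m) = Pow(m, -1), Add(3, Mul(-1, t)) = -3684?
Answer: Rational(92176, 25) ≈ 3687.0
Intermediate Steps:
t = 3687 (t = Add(3, Mul(-1, -3684)) = Add(3, 3684) = 3687)
Add(Function('s')(25), t) = Add(Pow(25, -1), 3687) = Add(Rational(1, 25), 3687) = Rational(92176, 25)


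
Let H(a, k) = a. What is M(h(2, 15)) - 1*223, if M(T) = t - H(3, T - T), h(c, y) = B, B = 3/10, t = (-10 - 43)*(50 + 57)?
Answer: -5897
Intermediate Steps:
t = -5671 (t = -53*107 = -5671)
B = 3/10 (B = 3*(1/10) = 3/10 ≈ 0.30000)
h(c, y) = 3/10
M(T) = -5674 (M(T) = -5671 - 1*3 = -5671 - 3 = -5674)
M(h(2, 15)) - 1*223 = -5674 - 1*223 = -5674 - 223 = -5897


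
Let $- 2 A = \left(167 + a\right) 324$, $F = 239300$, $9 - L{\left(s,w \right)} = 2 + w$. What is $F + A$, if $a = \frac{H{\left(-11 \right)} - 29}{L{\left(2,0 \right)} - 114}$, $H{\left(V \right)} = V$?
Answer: $\frac{22703842}{107} \approx 2.1219 \cdot 10^{5}$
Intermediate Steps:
$L{\left(s,w \right)} = 7 - w$ ($L{\left(s,w \right)} = 9 - \left(2 + w\right) = 7 - w$)
$a = \frac{40}{107}$ ($a = \frac{-11 - 29}{\left(7 - 0\right) - 114} = - \frac{40}{\left(7 + 0\right) - 114} = - \frac{40}{7 - 114} = - \frac{40}{-107} = \left(-40\right) \left(- \frac{1}{107}\right) = \frac{40}{107} \approx 0.37383$)
$A = - \frac{2901258}{107}$ ($A = - \frac{\left(167 + \frac{40}{107}\right) 324}{2} = - \frac{\frac{17909}{107} \cdot 324}{2} = \left(- \frac{1}{2}\right) \frac{5802516}{107} = - \frac{2901258}{107} \approx -27115.0$)
$F + A = 239300 - \frac{2901258}{107} = \frac{22703842}{107}$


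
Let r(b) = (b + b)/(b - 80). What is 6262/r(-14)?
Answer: 147157/7 ≈ 21022.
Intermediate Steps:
r(b) = 2*b/(-80 + b) (r(b) = (2*b)/(-80 + b) = 2*b/(-80 + b))
6262/r(-14) = 6262/((2*(-14)/(-80 - 14))) = 6262/((2*(-14)/(-94))) = 6262/((2*(-14)*(-1/94))) = 6262/(14/47) = 6262*(47/14) = 147157/7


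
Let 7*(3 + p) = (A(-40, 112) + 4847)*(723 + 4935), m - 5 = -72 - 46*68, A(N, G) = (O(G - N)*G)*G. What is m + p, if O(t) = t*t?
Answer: 1639809588948/7 ≈ 2.3426e+11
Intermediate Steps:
O(t) = t**2
A(N, G) = G**2*(G - N)**2 (A(N, G) = ((G - N)**2*G)*G = (G*(G - N)**2)*G = G**2*(G - N)**2)
m = -3195 (m = 5 + (-72 - 46*68) = 5 + (-72 - 3128) = 5 - 3200 = -3195)
p = 1639809611313/7 (p = -3 + ((112**2*(112 - 1*(-40))**2 + 4847)*(723 + 4935))/7 = -3 + ((12544*(112 + 40)**2 + 4847)*5658)/7 = -3 + ((12544*152**2 + 4847)*5658)/7 = -3 + ((12544*23104 + 4847)*5658)/7 = -3 + ((289816576 + 4847)*5658)/7 = -3 + (289821423*5658)/7 = -3 + (1/7)*1639809611334 = -3 + 1639809611334/7 = 1639809611313/7 ≈ 2.3426e+11)
m + p = -3195 + 1639809611313/7 = 1639809588948/7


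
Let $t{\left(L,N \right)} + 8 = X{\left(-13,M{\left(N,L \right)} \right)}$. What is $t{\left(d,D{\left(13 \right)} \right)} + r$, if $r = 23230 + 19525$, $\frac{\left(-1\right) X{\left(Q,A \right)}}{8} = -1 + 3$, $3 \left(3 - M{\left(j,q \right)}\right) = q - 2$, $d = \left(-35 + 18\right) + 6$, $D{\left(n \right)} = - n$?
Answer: $42731$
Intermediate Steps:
$d = -11$ ($d = -17 + 6 = -11$)
$M{\left(j,q \right)} = \frac{11}{3} - \frac{q}{3}$ ($M{\left(j,q \right)} = 3 - \frac{q - 2}{3} = 3 - \frac{-2 + q}{3} = 3 - \left(- \frac{2}{3} + \frac{q}{3}\right) = \frac{11}{3} - \frac{q}{3}$)
$X{\left(Q,A \right)} = -16$ ($X{\left(Q,A \right)} = - 8 \left(-1 + 3\right) = \left(-8\right) 2 = -16$)
$r = 42755$
$t{\left(L,N \right)} = -24$ ($t{\left(L,N \right)} = -8 - 16 = -24$)
$t{\left(d,D{\left(13 \right)} \right)} + r = -24 + 42755 = 42731$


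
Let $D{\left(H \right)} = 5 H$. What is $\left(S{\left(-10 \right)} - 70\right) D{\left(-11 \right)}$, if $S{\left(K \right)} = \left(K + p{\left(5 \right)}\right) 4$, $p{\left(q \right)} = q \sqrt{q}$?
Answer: $6050 - 1100 \sqrt{5} \approx 3590.3$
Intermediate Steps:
$p{\left(q \right)} = q^{\frac{3}{2}}$
$S{\left(K \right)} = 4 K + 20 \sqrt{5}$ ($S{\left(K \right)} = \left(K + 5^{\frac{3}{2}}\right) 4 = \left(K + 5 \sqrt{5}\right) 4 = 4 K + 20 \sqrt{5}$)
$\left(S{\left(-10 \right)} - 70\right) D{\left(-11 \right)} = \left(\left(4 \left(-10\right) + 20 \sqrt{5}\right) - 70\right) 5 \left(-11\right) = \left(\left(-40 + 20 \sqrt{5}\right) - 70\right) \left(-55\right) = \left(-110 + 20 \sqrt{5}\right) \left(-55\right) = 6050 - 1100 \sqrt{5}$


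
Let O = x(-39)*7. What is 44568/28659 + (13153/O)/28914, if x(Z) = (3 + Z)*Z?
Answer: 603101073223/387806480568 ≈ 1.5552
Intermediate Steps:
x(Z) = Z*(3 + Z)
O = 9828 (O = -39*(3 - 39)*7 = -39*(-36)*7 = 1404*7 = 9828)
44568/28659 + (13153/O)/28914 = 44568/28659 + (13153/9828)/28914 = 44568*(1/28659) + (13153*(1/9828))*(1/28914) = 14856/9553 + (1879/1404)*(1/28914) = 14856/9553 + 1879/40595256 = 603101073223/387806480568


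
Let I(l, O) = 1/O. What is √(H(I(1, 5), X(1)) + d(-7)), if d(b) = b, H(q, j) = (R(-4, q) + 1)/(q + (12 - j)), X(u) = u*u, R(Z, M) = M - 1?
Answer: I*√5474/28 ≈ 2.6424*I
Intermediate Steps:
R(Z, M) = -1 + M
X(u) = u²
H(q, j) = q/(12 + q - j) (H(q, j) = ((-1 + q) + 1)/(q + (12 - j)) = q/(12 + q - j))
√(H(I(1, 5), X(1)) + d(-7)) = √(1/(5*(12 + 1/5 - 1*1²)) - 7) = √(1/(5*(12 + ⅕ - 1*1)) - 7) = √(1/(5*(12 + ⅕ - 1)) - 7) = √(1/(5*(56/5)) - 7) = √((⅕)*(5/56) - 7) = √(1/56 - 7) = √(-391/56) = I*√5474/28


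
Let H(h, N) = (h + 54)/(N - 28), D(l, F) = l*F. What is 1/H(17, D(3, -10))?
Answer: -58/71 ≈ -0.81690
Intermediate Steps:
D(l, F) = F*l
H(h, N) = (54 + h)/(-28 + N)
1/H(17, D(3, -10)) = 1/((54 + 17)/(-28 - 10*3)) = 1/(71/(-28 - 30)) = 1/(71/(-58)) = 1/(-1/58*71) = 1/(-71/58) = -58/71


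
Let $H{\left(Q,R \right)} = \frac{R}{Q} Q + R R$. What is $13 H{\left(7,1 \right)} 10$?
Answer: $260$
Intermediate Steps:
$H{\left(Q,R \right)} = R + R^{2}$
$13 H{\left(7,1 \right)} 10 = 13 \cdot 1 \left(1 + 1\right) 10 = 13 \cdot 1 \cdot 2 \cdot 10 = 13 \cdot 2 \cdot 10 = 26 \cdot 10 = 260$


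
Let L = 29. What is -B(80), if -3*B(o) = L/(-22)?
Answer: -29/66 ≈ -0.43939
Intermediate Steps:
B(o) = 29/66 (B(o) = -29/(3*(-22)) = -29*(-1)/(3*22) = -⅓*(-29/22) = 29/66)
-B(80) = -1*29/66 = -29/66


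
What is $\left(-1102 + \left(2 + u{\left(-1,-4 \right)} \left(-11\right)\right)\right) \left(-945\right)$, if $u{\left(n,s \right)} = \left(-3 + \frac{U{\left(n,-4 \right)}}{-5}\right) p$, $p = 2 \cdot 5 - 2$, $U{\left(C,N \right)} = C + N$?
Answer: $873180$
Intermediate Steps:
$p = 8$ ($p = 10 - 2 = 8$)
$u{\left(n,s \right)} = - \frac{88}{5} - \frac{8 n}{5}$ ($u{\left(n,s \right)} = \left(-3 + \frac{n - 4}{-5}\right) 8 = \left(-3 + \left(-4 + n\right) \left(- \frac{1}{5}\right)\right) 8 = \left(-3 - \left(- \frac{4}{5} + \frac{n}{5}\right)\right) 8 = \left(- \frac{11}{5} - \frac{n}{5}\right) 8 = - \frac{88}{5} - \frac{8 n}{5}$)
$\left(-1102 + \left(2 + u{\left(-1,-4 \right)} \left(-11\right)\right)\right) \left(-945\right) = \left(-1102 + \left(2 + \left(- \frac{88}{5} - - \frac{8}{5}\right) \left(-11\right)\right)\right) \left(-945\right) = \left(-1102 + \left(2 + \left(- \frac{88}{5} + \frac{8}{5}\right) \left(-11\right)\right)\right) \left(-945\right) = \left(-1102 + \left(2 - -176\right)\right) \left(-945\right) = \left(-1102 + \left(2 + 176\right)\right) \left(-945\right) = \left(-1102 + 178\right) \left(-945\right) = \left(-924\right) \left(-945\right) = 873180$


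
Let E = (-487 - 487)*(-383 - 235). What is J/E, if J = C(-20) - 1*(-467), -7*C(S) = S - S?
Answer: 467/601932 ≈ 0.00077584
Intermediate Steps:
C(S) = 0 (C(S) = -(S - S)/7 = -⅐*0 = 0)
E = 601932 (E = -974*(-618) = 601932)
J = 467 (J = 0 - 1*(-467) = 0 + 467 = 467)
J/E = 467/601932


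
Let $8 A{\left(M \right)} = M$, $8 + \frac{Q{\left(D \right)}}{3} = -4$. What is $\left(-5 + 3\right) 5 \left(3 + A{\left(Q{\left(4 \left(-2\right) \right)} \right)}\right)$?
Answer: $15$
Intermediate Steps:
$Q{\left(D \right)} = -36$ ($Q{\left(D \right)} = -24 + 3 \left(-4\right) = -24 - 12 = -36$)
$A{\left(M \right)} = \frac{M}{8}$
$\left(-5 + 3\right) 5 \left(3 + A{\left(Q{\left(4 \left(-2\right) \right)} \right)}\right) = \left(-5 + 3\right) 5 \left(3 + \frac{1}{8} \left(-36\right)\right) = \left(-2\right) 5 \left(3 - \frac{9}{2}\right) = \left(-10\right) \left(- \frac{3}{2}\right) = 15$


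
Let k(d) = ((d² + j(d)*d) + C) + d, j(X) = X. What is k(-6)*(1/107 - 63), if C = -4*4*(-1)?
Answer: -552680/107 ≈ -5165.2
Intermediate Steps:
C = 16 (C = -16*(-1) = 16)
k(d) = 16 + d + 2*d² (k(d) = ((d² + d*d) + 16) + d = ((d² + d²) + 16) + d = (2*d² + 16) + d = (16 + 2*d²) + d = 16 + d + 2*d²)
k(-6)*(1/107 - 63) = (16 - 6 + 2*(-6)²)*(1/107 - 63) = (16 - 6 + 2*36)*(1/107 - 63) = (16 - 6 + 72)*(-6740/107) = 82*(-6740/107) = -552680/107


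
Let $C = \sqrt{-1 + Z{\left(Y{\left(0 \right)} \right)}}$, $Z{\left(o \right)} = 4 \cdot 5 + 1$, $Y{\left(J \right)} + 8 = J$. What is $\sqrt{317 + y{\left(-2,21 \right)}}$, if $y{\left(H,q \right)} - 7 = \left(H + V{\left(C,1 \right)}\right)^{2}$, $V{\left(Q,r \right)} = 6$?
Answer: $2 \sqrt{85} \approx 18.439$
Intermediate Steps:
$Y{\left(J \right)} = -8 + J$
$Z{\left(o \right)} = 21$ ($Z{\left(o \right)} = 20 + 1 = 21$)
$C = 2 \sqrt{5}$ ($C = \sqrt{-1 + 21} = \sqrt{20} = 2 \sqrt{5} \approx 4.4721$)
$y{\left(H,q \right)} = 7 + \left(6 + H\right)^{2}$ ($y{\left(H,q \right)} = 7 + \left(H + 6\right)^{2} = 7 + \left(6 + H\right)^{2}$)
$\sqrt{317 + y{\left(-2,21 \right)}} = \sqrt{317 + \left(7 + \left(6 - 2\right)^{2}\right)} = \sqrt{317 + \left(7 + 4^{2}\right)} = \sqrt{317 + \left(7 + 16\right)} = \sqrt{317 + 23} = \sqrt{340} = 2 \sqrt{85}$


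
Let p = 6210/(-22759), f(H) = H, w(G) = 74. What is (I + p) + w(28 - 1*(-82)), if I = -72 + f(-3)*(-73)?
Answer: 5023529/22759 ≈ 220.73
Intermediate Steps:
I = 147 (I = -72 - 3*(-73) = -72 + 219 = 147)
p = -6210/22759 (p = 6210*(-1/22759) = -6210/22759 ≈ -0.27286)
(I + p) + w(28 - 1*(-82)) = (147 - 6210/22759) + 74 = 3339363/22759 + 74 = 5023529/22759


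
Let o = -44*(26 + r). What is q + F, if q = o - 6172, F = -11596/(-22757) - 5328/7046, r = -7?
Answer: -561871532228/80172911 ≈ -7008.3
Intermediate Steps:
o = -836 (o = -44*(26 - 7) = -44*19 = -836)
F = -19771940/80172911 (F = -11596*(-1/22757) - 5328*1/7046 = 11596/22757 - 2664/3523 = -19771940/80172911 ≈ -0.24662)
q = -7008 (q = -836 - 6172 = -7008)
q + F = -7008 - 19771940/80172911 = -561871532228/80172911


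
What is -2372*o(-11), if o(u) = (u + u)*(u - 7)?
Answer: -939312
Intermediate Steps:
o(u) = 2*u*(-7 + u) (o(u) = (2*u)*(-7 + u) = 2*u*(-7 + u))
-2372*o(-11) = -4744*(-11)*(-7 - 11) = -4744*(-11)*(-18) = -2372*396 = -939312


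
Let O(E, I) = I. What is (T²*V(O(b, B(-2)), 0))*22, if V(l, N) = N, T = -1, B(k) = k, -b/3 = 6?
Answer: 0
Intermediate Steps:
b = -18 (b = -3*6 = -18)
(T²*V(O(b, B(-2)), 0))*22 = ((-1)²*0)*22 = (1*0)*22 = 0*22 = 0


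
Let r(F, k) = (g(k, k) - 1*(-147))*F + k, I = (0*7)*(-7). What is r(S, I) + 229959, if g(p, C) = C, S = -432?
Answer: 166455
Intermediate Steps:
I = 0 (I = 0*(-7) = 0)
r(F, k) = k + F*(147 + k) (r(F, k) = (k - 1*(-147))*F + k = (k + 147)*F + k = (147 + k)*F + k = F*(147 + k) + k = k + F*(147 + k))
r(S, I) + 229959 = (0 + 147*(-432) - 432*0) + 229959 = (0 - 63504 + 0) + 229959 = -63504 + 229959 = 166455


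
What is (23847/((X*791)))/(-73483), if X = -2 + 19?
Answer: -23847/988125901 ≈ -2.4134e-5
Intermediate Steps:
X = 17
(23847/((X*791)))/(-73483) = (23847/((17*791)))/(-73483) = (23847/13447)*(-1/73483) = -23847/988125901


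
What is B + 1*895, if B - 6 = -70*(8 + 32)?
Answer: -1899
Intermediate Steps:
B = -2794 (B = 6 - 70*(8 + 32) = 6 - 70*40 = 6 - 2800 = -2794)
B + 1*895 = -2794 + 1*895 = -2794 + 895 = -1899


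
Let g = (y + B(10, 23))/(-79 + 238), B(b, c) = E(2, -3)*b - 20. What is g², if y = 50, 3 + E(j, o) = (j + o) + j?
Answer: 100/25281 ≈ 0.0039555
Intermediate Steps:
E(j, o) = -3 + o + 2*j (E(j, o) = -3 + ((j + o) + j) = -3 + (o + 2*j) = -3 + o + 2*j)
B(b, c) = -20 - 2*b (B(b, c) = (-3 - 3 + 2*2)*b - 20 = (-3 - 3 + 4)*b - 20 = -2*b - 20 = -20 - 2*b)
g = 10/159 (g = (50 + (-20 - 2*10))/(-79 + 238) = (50 + (-20 - 20))/159 = (50 - 40)*(1/159) = 10*(1/159) = 10/159 ≈ 0.062893)
g² = (10/159)² = 100/25281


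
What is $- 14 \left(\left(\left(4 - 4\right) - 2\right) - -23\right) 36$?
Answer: $-10584$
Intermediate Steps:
$- 14 \left(\left(\left(4 - 4\right) - 2\right) - -23\right) 36 = - 14 \left(\left(0 - 2\right) + 23\right) 36 = - 14 \left(-2 + 23\right) 36 = \left(-14\right) 21 \cdot 36 = \left(-294\right) 36 = -10584$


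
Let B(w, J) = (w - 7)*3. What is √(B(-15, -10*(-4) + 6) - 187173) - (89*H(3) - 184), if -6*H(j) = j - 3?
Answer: 184 + I*√187239 ≈ 184.0 + 432.71*I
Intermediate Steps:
H(j) = ½ - j/6 (H(j) = -(j - 3)/6 = -(-3 + j)/6 = ½ - j/6)
B(w, J) = -21 + 3*w (B(w, J) = (-7 + w)*3 = -21 + 3*w)
√(B(-15, -10*(-4) + 6) - 187173) - (89*H(3) - 184) = √((-21 + 3*(-15)) - 187173) - (89*(½ - ⅙*3) - 184) = √((-21 - 45) - 187173) - (89*(½ - ½) - 184) = √(-66 - 187173) - (89*0 - 184) = √(-187239) - (0 - 184) = I*√187239 - 1*(-184) = I*√187239 + 184 = 184 + I*√187239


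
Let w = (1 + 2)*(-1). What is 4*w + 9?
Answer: -3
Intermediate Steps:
w = -3 (w = 3*(-1) = -3)
4*w + 9 = 4*(-3) + 9 = -12 + 9 = -3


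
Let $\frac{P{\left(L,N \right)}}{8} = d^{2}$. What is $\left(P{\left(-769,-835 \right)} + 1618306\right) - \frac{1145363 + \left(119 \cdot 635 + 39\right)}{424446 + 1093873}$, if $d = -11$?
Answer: $\frac{223506659949}{138029} \approx 1.6193 \cdot 10^{6}$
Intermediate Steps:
$P{\left(L,N \right)} = 968$ ($P{\left(L,N \right)} = 8 \left(-11\right)^{2} = 8 \cdot 121 = 968$)
$\left(P{\left(-769,-835 \right)} + 1618306\right) - \frac{1145363 + \left(119 \cdot 635 + 39\right)}{424446 + 1093873} = \left(968 + 1618306\right) - \frac{1145363 + \left(119 \cdot 635 + 39\right)}{424446 + 1093873} = 1619274 - \frac{1145363 + \left(75565 + 39\right)}{1518319} = 1619274 - \left(1145363 + 75604\right) \frac{1}{1518319} = 1619274 - 1220967 \cdot \frac{1}{1518319} = 1619274 - \frac{110997}{138029} = \frac{223506659949}{138029}$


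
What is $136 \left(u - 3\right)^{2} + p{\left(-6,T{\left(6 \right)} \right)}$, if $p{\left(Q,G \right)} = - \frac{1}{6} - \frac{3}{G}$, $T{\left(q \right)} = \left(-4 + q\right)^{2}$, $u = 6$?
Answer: $\frac{14677}{12} \approx 1223.1$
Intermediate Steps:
$p{\left(Q,G \right)} = - \frac{1}{6} - \frac{3}{G}$ ($p{\left(Q,G \right)} = \left(-1\right) \frac{1}{6} - \frac{3}{G} = - \frac{1}{6} - \frac{3}{G}$)
$136 \left(u - 3\right)^{2} + p{\left(-6,T{\left(6 \right)} \right)} = 136 \left(6 - 3\right)^{2} + \frac{-18 - \left(-4 + 6\right)^{2}}{6 \left(-4 + 6\right)^{2}} = 136 \left(6 - 3\right)^{2} + \frac{-18 - 2^{2}}{6 \cdot 2^{2}} = 136 \left(6 - 3\right)^{2} + \frac{-18 - 4}{6 \cdot 4} = 136 \cdot 3^{2} + \frac{1}{6} \cdot \frac{1}{4} \left(-18 - 4\right) = 136 \cdot 9 + \frac{1}{6} \cdot \frac{1}{4} \left(-22\right) = 1224 - \frac{11}{12} = \frac{14677}{12}$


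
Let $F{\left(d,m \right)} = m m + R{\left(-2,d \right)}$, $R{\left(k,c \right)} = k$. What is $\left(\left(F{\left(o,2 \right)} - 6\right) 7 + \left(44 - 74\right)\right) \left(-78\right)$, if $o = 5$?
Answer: $4524$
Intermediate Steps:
$F{\left(d,m \right)} = -2 + m^{2}$ ($F{\left(d,m \right)} = m m - 2 = m^{2} - 2 = -2 + m^{2}$)
$\left(\left(F{\left(o,2 \right)} - 6\right) 7 + \left(44 - 74\right)\right) \left(-78\right) = \left(\left(\left(-2 + 2^{2}\right) - 6\right) 7 + \left(44 - 74\right)\right) \left(-78\right) = \left(\left(\left(-2 + 4\right) - 6\right) 7 - 30\right) \left(-78\right) = \left(\left(2 - 6\right) 7 - 30\right) \left(-78\right) = \left(\left(-4\right) 7 - 30\right) \left(-78\right) = \left(-28 - 30\right) \left(-78\right) = \left(-58\right) \left(-78\right) = 4524$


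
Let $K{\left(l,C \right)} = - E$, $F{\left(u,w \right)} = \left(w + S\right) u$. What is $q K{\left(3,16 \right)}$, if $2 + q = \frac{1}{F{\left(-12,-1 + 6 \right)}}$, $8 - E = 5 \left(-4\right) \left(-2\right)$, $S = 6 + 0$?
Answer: $- \frac{2120}{33} \approx -64.242$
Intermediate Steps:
$S = 6$
$E = -32$ ($E = 8 - 5 \left(-4\right) \left(-2\right) = 8 - \left(-20\right) \left(-2\right) = 8 - 40 = -32$)
$F{\left(u,w \right)} = u \left(6 + w\right)$ ($F{\left(u,w \right)} = \left(w + 6\right) u = \left(6 + w\right) u = u \left(6 + w\right)$)
$K{\left(l,C \right)} = 32$ ($K{\left(l,C \right)} = \left(-1\right) \left(-32\right) = 32$)
$q = - \frac{265}{132}$ ($q = -2 + \frac{1}{\left(-12\right) \left(6 + \left(-1 + 6\right)\right)} = -2 + \frac{1}{\left(-12\right) \left(6 + 5\right)} = -2 + \frac{1}{\left(-12\right) 11} = -2 + \frac{1}{-132} = -2 - \frac{1}{132} = - \frac{265}{132} \approx -2.0076$)
$q K{\left(3,16 \right)} = \left(- \frac{265}{132}\right) 32 = - \frac{2120}{33}$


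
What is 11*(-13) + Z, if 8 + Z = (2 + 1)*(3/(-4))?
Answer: -613/4 ≈ -153.25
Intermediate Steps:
Z = -41/4 (Z = -8 + (2 + 1)*(3/(-4)) = -8 + 3*(3*(-¼)) = -8 + 3*(-¾) = -8 - 9/4 = -41/4 ≈ -10.250)
11*(-13) + Z = 11*(-13) - 41/4 = -143 - 41/4 = -613/4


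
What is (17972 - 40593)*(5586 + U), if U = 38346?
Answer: -993785772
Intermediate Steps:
(17972 - 40593)*(5586 + U) = (17972 - 40593)*(5586 + 38346) = -22621*43932 = -993785772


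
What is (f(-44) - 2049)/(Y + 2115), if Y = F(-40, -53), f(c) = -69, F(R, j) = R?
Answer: -2118/2075 ≈ -1.0207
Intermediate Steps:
Y = -40
(f(-44) - 2049)/(Y + 2115) = (-69 - 2049)/(-40 + 2115) = -2118/2075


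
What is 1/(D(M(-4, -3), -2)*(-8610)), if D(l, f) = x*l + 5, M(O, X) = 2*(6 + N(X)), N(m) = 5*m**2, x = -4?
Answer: 1/3469830 ≈ 2.8820e-7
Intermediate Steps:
M(O, X) = 12 + 10*X**2 (M(O, X) = 2*(6 + 5*X**2) = 12 + 10*X**2)
D(l, f) = 5 - 4*l (D(l, f) = -4*l + 5 = 5 - 4*l)
1/(D(M(-4, -3), -2)*(-8610)) = 1/((5 - 4*(12 + 10*(-3)**2))*(-8610)) = 1/((5 - 4*(12 + 10*9))*(-8610)) = 1/((5 - 4*(12 + 90))*(-8610)) = 1/((5 - 4*102)*(-8610)) = 1/((5 - 408)*(-8610)) = 1/(-403*(-8610)) = 1/3469830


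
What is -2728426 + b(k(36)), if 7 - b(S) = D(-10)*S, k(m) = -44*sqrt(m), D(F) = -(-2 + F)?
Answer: -2725251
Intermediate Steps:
D(F) = 2 - F
b(S) = 7 - 12*S (b(S) = 7 - (2 - 1*(-10))*S = 7 - (2 + 10)*S = 7 - 12*S)
-2728426 + b(k(36)) = -2728426 + (7 - (-528)*sqrt(36)) = -2728426 + (7 - (-528)*6) = -2728426 + (7 - 12*(-264)) = -2728426 + (7 + 3168) = -2728426 + 3175 = -2725251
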